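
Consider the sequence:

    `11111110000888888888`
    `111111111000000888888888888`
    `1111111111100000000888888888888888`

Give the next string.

Each string has the form 1^{2n+1} 0^{2n-2} 8^{3n}, where the shown terms are n = 3, 4, 5.
Setting n = 6 gives 13, 10, 18 characters in each block.

11111111111110000000000888888888888888888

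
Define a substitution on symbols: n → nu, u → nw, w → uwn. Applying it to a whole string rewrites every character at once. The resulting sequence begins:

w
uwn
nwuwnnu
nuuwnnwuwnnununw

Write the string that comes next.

φ(nuuwnnwuwnnununw) expands symbol-by-symbol to nu nw nw uwn nu nu uwn nw uwn nu nu nw nu nw nu uwn; joining the 16 pieces gives the next term.

nunwnwuwnnunuuwnnwuwnnununwnunwnuuwn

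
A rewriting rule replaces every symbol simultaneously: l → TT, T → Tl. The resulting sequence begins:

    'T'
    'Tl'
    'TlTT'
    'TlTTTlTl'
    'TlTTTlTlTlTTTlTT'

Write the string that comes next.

φ(TlTTTlTlTlTTTlTT) expands symbol-by-symbol to Tl TT Tl Tl Tl TT Tl TT Tl TT Tl Tl Tl TT Tl Tl; joining the 16 pieces gives the next term.

TlTTTlTlTlTTTlTTTlTTTlTlTlTTTlTl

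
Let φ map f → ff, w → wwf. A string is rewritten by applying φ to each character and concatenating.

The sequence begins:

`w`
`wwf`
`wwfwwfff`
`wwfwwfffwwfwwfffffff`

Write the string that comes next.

Replace each of the 20 characters of wwfwwfffwwfwwfffffff in place — wwf wwf ff wwf wwf ff ff ff wwf wwf ff wwf wwf ff ff ff ff ff ff ff — and concatenate.

wwfwwfffwwfwwfffffffwwfwwfffwwfwwfffffffffffffff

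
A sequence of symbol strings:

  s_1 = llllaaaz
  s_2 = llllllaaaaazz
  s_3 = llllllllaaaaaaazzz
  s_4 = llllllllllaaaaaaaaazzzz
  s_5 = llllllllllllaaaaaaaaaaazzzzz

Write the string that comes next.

The n-th term is 2n l's then 2n-1 a's then n-1 z's, where the shown terms are n = 2, 3, 4, 5, 6.
Setting n = 7 gives 14, 13, 6 characters in each block.

llllllllllllllaaaaaaaaaaaaazzzzzz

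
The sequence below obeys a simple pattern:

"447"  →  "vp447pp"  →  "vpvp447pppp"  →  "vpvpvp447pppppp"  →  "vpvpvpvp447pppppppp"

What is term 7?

Every step adds vp to the front and pp to the end of the previous string.
From vpvpvpvp447pppppppp, 2 further steps: vpvpvpvp447pppppppp → vpvpvpvpvp447pppppppppp → (answer).

vpvpvpvpvpvp447pppppppppppp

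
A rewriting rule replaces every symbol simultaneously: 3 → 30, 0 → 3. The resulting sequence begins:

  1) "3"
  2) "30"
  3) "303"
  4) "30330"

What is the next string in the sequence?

Rewriting each symbol of 30330: 3→30, 0→3, 3→30, 3→30, 0→3, which concatenates to 30 3 30 30 3.

30330303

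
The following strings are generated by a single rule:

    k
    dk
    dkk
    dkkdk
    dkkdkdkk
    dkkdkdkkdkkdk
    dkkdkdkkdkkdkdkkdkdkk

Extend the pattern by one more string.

dkkdkdkkdkkdkdkkdkdkkdkkdkdkkdkkdk

This is a Fibonacci-style word recurrence s(k) = s(k−1)·s(k−2): e.g. dk·k = dkk.
Continuing: dkkdkdkkdkkdkdkkdkdkk · dkkdkdkkdkkdk gives term 8.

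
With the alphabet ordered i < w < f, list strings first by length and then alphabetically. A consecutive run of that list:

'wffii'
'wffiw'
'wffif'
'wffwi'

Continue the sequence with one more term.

Treat wffwi as a base-3 numeral over the given alphabet and add one, carrying through any trailing f's.

wffww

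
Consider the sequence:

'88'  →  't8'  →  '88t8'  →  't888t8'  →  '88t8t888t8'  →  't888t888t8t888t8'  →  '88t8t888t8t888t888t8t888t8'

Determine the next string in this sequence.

t888t888t8t888t888t8t888t8t888t888t8t888t8

This is a Fibonacci-style word recurrence s(k) = s(k−2)·s(k−1): e.g. 88·t8 = 88t8.
So term 8 is t888t888t8t888t8·88t8t888t8t888t888t8t888t8.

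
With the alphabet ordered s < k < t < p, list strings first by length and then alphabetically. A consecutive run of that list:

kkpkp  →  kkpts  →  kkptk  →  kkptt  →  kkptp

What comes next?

Treat kkptp as a base-4 numeral over the given alphabet and add one, carrying through any trailing p's.

kkpps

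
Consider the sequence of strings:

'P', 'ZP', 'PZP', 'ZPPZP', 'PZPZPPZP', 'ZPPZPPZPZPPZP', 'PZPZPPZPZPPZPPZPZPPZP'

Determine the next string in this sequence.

ZPPZPPZPZPPZPPZPZPPZPZPPZPPZPZPPZP

Each term (from the third on) is the two preceding terms concatenated in order: term 3 = P·ZP = PZP.
The next term joins ZPPZPPZPZPPZP and PZPZPPZPZPPZPPZPZPPZP.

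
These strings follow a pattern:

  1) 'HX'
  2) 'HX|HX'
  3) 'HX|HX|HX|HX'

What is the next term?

Every step duplicates the string with '|' between the halves.
One more doubling of HX|HX|HX|HX gives the answer.

HX|HX|HX|HX|HX|HX|HX|HX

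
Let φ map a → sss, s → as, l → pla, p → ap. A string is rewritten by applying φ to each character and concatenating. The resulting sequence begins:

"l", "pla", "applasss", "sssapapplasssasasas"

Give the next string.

Applying the rule to each of the 19 symbols of sssapapplasssasasas gives the pieces as as as sss ap sss ap ap pla sss as as as sss as sss as sss as, which concatenate to the answer.

asasassssapsssapapplasssasasassssassssassssas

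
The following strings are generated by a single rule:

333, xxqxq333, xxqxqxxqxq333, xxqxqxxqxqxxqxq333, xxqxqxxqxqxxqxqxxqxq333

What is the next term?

xxqxqxxqxqxxqxqxxqxqxxqxq333

The strings grow by a fixed prefix xxqxq each time.
So the next term is xxqxq·xxqxqxxqxqxxqxqxxqxq333.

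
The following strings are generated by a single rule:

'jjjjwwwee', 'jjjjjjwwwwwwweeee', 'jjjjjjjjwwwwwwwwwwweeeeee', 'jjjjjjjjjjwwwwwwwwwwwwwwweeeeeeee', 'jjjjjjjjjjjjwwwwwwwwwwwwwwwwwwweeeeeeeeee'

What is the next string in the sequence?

jjjjjjjjjjjjjjwwwwwwwwwwwwwwwwwwwwwwweeeeeeeeeeee

Term n consists of 2n+2 j's, followed by 4n-1 w's, followed by 2n e's (n = 1, 2, …).
At n = 6 the blocks have lengths 14, 23, 12.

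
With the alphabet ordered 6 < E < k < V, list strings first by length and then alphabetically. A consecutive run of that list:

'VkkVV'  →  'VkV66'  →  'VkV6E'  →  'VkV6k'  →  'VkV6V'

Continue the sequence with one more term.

VkVE6

Treat VkV6V as a base-4 numeral over the given alphabet and add one, carrying through any trailing V's.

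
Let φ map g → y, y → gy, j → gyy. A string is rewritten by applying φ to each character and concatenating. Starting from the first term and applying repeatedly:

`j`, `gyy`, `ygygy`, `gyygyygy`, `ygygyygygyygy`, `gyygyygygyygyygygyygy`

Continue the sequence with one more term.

Rewriting the 21 symbols of gyygyygygyygyygygyygy one by one yields y gy gy y gy gy y gy y gy gy y gy gy y gy y gy gy y gy; concatenated:

ygygyygygyygyygygyygygyygyygygyygy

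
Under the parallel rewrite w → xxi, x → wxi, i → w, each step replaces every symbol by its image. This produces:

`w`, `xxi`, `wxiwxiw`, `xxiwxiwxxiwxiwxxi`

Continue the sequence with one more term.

wxiwxiwxxiwxiwxxiwxiwxiwxxiwxiwxxiwxiwxiw

Applying the rule to each of the 17 symbols of xxiwxiwxxiwxiwxxi gives the pieces wxi wxi w xxi wxi w xxi wxi wxi w xxi wxi w xxi wxi wxi w, which concatenate to the answer.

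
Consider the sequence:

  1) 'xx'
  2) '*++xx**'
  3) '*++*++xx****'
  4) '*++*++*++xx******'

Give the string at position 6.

Every step adds *++ to the front and ** to the end of the previous string.
From *++*++*++xx******, 2 further steps: *++*++*++xx****** → *++*++*++*++xx******** → (answer).

*++*++*++*++*++xx**********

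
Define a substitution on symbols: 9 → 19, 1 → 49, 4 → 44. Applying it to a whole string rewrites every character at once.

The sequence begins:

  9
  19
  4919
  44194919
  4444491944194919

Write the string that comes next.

Applying the rule to each of the 16 symbols of 4444491944194919 gives the pieces 44 44 44 44 44 19 49 19 44 44 49 19 44 19 49 19, which concatenate to the answer.

44444444441949194444491944194919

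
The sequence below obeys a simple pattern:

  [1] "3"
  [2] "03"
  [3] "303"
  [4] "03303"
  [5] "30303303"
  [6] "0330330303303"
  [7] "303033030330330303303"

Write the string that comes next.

0330330303303303033030330330303303

This is a Fibonacci-style word recurrence s(k) = s(k−2)·s(k−1): e.g. 3·03 = 303.
So term 8 is 0330330303303·303033030330330303303.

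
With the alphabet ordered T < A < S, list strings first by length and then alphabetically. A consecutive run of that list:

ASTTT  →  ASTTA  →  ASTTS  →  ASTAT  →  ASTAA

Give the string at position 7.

Continuing the enumeration 2 steps past ASTAA: ASTAA → ASTAS → (answer).

ASTST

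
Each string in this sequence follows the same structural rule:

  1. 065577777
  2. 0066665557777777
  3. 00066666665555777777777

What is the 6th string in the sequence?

00000066666666666666665555555777777777777777

Term n consists of n 0's, followed by 3n-2 6's, followed by n+1 5's, followed by 2n+3 7's (n = 1, 2, …).
At n = 6 the blocks have lengths 6, 16, 7, 15.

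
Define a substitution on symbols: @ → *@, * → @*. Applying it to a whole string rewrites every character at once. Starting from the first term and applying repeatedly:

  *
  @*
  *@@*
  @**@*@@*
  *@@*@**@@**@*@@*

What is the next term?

@**@*@@**@@*@**@*@@*@**@@**@*@@*

Replace each of the 16 characters of *@@*@**@@**@*@@* in place — @* *@ *@ @* *@ @* @* *@ *@ @* @* *@ @* *@ *@ @* — and concatenate.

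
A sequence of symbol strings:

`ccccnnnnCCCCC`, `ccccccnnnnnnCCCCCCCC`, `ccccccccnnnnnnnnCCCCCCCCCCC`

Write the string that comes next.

Reading off run lengths: c runs 4, 6, 8; n runs 4, 6, 8; C runs 5, 8, 11 — each is linear in n, where the shown terms are n = 2, 3, 4.
Setting n = 5 gives 10, 10, 14 characters in each block.

ccccccccccnnnnnnnnnnCCCCCCCCCCCCCC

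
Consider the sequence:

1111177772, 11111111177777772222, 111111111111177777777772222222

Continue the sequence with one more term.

1111111111111111177777777777772222222222

Reading off run lengths: 1 runs 5, 9, 13; 7 runs 4, 7, 10; 2 runs 1, 4, 7 — each is linear in n (n = 1, 2, …).
Setting n = 4 gives 17, 13, 10 characters in each block.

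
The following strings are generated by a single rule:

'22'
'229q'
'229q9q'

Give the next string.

229q9q9q

Each term is the previous one with 9q appended.
So the next term is 229q9q·9q.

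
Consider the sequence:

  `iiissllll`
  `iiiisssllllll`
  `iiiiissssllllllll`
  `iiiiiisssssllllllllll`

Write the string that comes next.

iiiiiiissssssllllllllllll

Term n consists of n+1 i's, followed by n s's, followed by 2n l's, where the shown terms are n = 2, 3, 4, 5.
At n = 6 the blocks have lengths 7, 6, 12.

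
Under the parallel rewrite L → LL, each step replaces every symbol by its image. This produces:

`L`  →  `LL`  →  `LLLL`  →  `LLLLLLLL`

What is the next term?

LLLLLLLLLLLLLLLL

Rewriting each symbol of LLLLLLLL: L→LL, L→LL, L→LL, L→LL, L→LL, L→LL, L→LL, L→LL, which concatenates to LL LL LL LL LL LL LL LL.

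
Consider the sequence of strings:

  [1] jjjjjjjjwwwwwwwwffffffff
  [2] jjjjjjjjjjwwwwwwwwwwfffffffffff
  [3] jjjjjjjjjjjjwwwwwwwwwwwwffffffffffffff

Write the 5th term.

jjjjjjjjjjjjjjjjwwwwwwwwwwwwwwwwffffffffffffffffffff

Term n consists of 2n+2 j's, followed by 2n+2 w's, followed by 3n-1 f's, where the shown terms are n = 3, 4, 5.
At n = 7 the blocks have lengths 16, 16, 20.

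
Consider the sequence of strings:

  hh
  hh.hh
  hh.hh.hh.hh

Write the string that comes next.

hh.hh.hh.hh.hh.hh.hh.hh

Each string is two copies of the previous one joined by '.'.
So the next term is two copies of hh.hh.hh.hh with '.' between the halves.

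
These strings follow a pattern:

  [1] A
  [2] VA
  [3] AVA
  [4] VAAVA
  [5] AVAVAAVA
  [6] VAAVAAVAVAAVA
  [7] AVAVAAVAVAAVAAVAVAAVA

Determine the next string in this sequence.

VAAVAAVAVAAVAAVAVAAVAVAAVAAVAVAAVA

This is a Fibonacci-style word recurrence s(k) = s(k−2)·s(k−1): e.g. A·VA = AVA.
Continuing: VAAVAAVAVAAVA · AVAVAAVAVAAVAAVAVAAVA gives term 8.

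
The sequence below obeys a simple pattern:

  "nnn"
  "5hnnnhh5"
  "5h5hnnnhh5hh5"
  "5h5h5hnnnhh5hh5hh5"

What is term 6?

5h5h5h5h5hnnnhh5hh5hh5hh5hh5

Each term wraps the previous one in 5h on the left and hh5 on the right.
From 5h5h5hnnnhh5hh5hh5, 2 further steps: 5h5h5hnnnhh5hh5hh5 → 5h5h5h5hnnnhh5hh5hh5hh5 → (answer).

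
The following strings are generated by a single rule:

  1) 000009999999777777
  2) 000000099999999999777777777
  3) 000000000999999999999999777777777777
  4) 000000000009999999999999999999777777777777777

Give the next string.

Term n consists of 2n+1 0's, followed by 4n-1 9's, followed by 3n 7's, where the shown terms are n = 2, 3, 4, 5.
Setting n = 6 gives 13, 23, 18 characters in each block.

000000000000099999999999999999999999777777777777777777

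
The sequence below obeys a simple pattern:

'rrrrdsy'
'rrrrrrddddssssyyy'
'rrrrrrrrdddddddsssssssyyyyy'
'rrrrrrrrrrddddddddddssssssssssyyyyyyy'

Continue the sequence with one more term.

The n-th term is 2n+2 r's then 3n-2 d's then 3n-2 s's then 2n-1 y's (n = 1, 2, …).
Setting n = 5 gives 12, 13, 13, 9 characters in each block.

rrrrrrrrrrrrdddddddddddddsssssssssssssyyyyyyyyy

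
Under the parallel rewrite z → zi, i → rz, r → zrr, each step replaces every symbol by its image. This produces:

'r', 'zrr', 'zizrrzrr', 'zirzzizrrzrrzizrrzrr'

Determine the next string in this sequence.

φ(zirzzizrrzrrzizrrzrr) expands symbol-by-symbol to zi rz zrr zi zi rz zi zrr zrr zi zrr zrr zi rz zi zrr zrr zi zrr zrr; joining the 20 pieces gives the next term.

zirzzrrzizirzzizrrzrrzizrrzrrzirzzizrrzrrzizrrzrr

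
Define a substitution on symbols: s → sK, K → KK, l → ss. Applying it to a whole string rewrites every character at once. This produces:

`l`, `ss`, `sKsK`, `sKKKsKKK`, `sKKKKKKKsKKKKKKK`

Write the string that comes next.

Rewriting the 16 symbols of sKKKKKKKsKKKKKKK one by one yields sK KK KK KK KK KK KK KK sK KK KK KK KK KK KK KK; concatenated:

sKKKKKKKKKKKKKKKsKKKKKKKKKKKKKKK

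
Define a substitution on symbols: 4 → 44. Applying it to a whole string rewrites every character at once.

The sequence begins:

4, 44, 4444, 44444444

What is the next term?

4444444444444444

Rewriting each symbol of 44444444: 4→44, 4→44, 4→44, 4→44, 4→44, 4→44, 4→44, 4→44, which concatenates to 44 44 44 44 44 44 44 44.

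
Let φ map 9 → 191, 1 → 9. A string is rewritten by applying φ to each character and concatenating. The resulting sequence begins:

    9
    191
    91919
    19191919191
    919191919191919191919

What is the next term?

1919191919191919191919191919191919191919191

Applying the rule to each of the 21 symbols of 919191919191919191919 gives the pieces 191 9 191 9 191 9 191 9 191 9 191 9 191 9 191 9 191 9 191 9 191, which concatenate to the answer.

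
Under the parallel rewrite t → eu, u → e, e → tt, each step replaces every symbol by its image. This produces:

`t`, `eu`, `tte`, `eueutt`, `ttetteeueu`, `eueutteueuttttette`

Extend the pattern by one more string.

φ(eueutteueuttttette) expands symbol-by-symbol to tt e tt e eu eu tt e tt e eu eu eu eu tt eu eu tt; joining the 18 pieces gives the next term.

ttetteeueuttetteeueueueutteueutt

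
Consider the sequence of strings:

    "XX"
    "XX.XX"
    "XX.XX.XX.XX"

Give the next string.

Each string is two copies of the previous one joined by '.'.
One more doubling of XX.XX.XX.XX gives the answer.

XX.XX.XX.XX.XX.XX.XX.XX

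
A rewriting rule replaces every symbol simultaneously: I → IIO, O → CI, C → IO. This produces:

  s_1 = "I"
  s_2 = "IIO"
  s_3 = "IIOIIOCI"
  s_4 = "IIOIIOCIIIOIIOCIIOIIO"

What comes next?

IIOIIOCIIIOIIOCIIOIIOIIOIIOCIIIOIIOCIIOIIOIIOCIIIOIIOCI

Replace each of the 21 characters of IIOIIOCIIIOIIOCIIOIIO in place — IIO IIO CI IIO IIO CI IO IIO IIO IIO CI IIO IIO CI IO IIO IIO CI IIO IIO CI — and concatenate.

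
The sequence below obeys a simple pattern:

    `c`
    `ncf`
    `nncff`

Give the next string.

nnncfff

Each term wraps the previous one in n on the left and f on the right.
So the next term is n·nncff·f.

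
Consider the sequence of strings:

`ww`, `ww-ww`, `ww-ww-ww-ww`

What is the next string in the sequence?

s(k+1) = s(k)·-·s(k) — each term doubles the last with '-' between the halves.
One more doubling of ww-ww-ww-ww gives the answer.

ww-ww-ww-ww-ww-ww-ww-ww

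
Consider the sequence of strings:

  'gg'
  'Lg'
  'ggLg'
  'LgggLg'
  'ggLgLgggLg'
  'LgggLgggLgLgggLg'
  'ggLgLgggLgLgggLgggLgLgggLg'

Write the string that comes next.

This is a Fibonacci-style word recurrence s(k) = s(k−2)·s(k−1): e.g. gg·Lg = ggLg.
Continuing: LgggLgggLgLgggLg · ggLgLgggLgLgggLgggLgLgggLg gives term 8.

LgggLgggLgLgggLgggLgLgggLgLgggLgggLgLgggLg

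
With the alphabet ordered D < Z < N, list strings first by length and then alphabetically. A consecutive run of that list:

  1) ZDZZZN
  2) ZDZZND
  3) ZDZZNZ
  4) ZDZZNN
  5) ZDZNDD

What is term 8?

Continuing the enumeration 3 steps past ZDZNDD: ZDZNDD → ZDZNDZ → ZDZNDN → (answer).

ZDZNZD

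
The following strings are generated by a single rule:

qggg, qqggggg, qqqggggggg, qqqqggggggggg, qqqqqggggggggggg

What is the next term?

qqqqqqggggggggggggg

Each string has the form q^{n-1} g^{2n-1}, where the shown terms are n = 2, 3, 4, 5, 6.
For the next term, n = 7, so the run lengths are 6, 13.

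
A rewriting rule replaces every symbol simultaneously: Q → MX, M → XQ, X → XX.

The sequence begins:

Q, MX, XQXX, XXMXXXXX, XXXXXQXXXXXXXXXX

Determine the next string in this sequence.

Replace each of the 16 characters of XXXXXQXXXXXXXXXX in place — XX XX XX XX XX MX XX XX XX XX XX XX XX XX XX XX — and concatenate.

XXXXXXXXXXMXXXXXXXXXXXXXXXXXXXXX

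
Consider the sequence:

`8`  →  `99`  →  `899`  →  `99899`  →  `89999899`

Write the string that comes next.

9989989999899

This is a Fibonacci-style word recurrence s(k) = s(k−2)·s(k−1): e.g. 8·99 = 899.
So term 6 is 99899·89999899.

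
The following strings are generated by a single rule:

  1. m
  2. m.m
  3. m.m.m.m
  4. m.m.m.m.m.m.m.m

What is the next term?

m.m.m.m.m.m.m.m.m.m.m.m.m.m.m.m

s(k+1) = s(k)·.·s(k) — each term doubles the last with '.' between the halves.
So the next term is two copies of m.m.m.m.m.m.m.m with '.' between the halves.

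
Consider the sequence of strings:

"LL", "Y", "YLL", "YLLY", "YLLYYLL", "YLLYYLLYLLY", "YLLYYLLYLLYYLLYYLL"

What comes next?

YLLYYLLYLLYYLLYYLLYLLYYLLYLLY

This is a Fibonacci-style word recurrence s(k) = s(k−1)·s(k−2): e.g. Y·LL = YLL.
Continuing: YLLYYLLYLLYYLLYYLL · YLLYYLLYLLY gives term 8.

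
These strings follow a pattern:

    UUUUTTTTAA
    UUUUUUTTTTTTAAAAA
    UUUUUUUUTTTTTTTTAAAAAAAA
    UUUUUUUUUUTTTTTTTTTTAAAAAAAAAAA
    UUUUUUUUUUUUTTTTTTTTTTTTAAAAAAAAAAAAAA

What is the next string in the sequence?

UUUUUUUUUUUUUUTTTTTTTTTTTTTTAAAAAAAAAAAAAAAAA

The n-th term is 2n+2 U's then 2n+2 T's then 3n-1 A's (n = 1, 2, …).
Setting n = 6 gives 14, 14, 17 characters in each block.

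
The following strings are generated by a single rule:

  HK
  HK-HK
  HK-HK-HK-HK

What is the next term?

Each string is two copies of the previous one joined by '-'.
Doubling HK-HK-HK-HK with '-' between the halves:

HK-HK-HK-HK-HK-HK-HK-HK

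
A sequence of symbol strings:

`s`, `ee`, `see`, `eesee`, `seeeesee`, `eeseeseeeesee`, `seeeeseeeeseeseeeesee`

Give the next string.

eeseeseeeeseeseeeeseeeeseeseeeesee

This is a Fibonacci-style word recurrence s(k) = s(k−2)·s(k−1): e.g. s·ee = see.
So term 8 is eeseeseeeesee·seeeeseeeeseeseeeesee.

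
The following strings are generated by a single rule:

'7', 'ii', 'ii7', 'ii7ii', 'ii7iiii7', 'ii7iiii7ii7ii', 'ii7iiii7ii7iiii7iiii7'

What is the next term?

ii7iiii7ii7iiii7iiii7ii7iiii7ii7ii

This is a Fibonacci-style word recurrence s(k) = s(k−1)·s(k−2): e.g. ii·7 = ii7.
So term 8 is ii7iiii7ii7iiii7iiii7·ii7iiii7ii7ii.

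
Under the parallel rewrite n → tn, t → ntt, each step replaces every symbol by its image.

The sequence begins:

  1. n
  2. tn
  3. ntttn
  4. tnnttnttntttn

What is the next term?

Rewriting the 13 symbols of tnnttnttntttn one by one yields ntt tn tn ntt ntt tn ntt ntt tn ntt ntt ntt tn; concatenated:

ntttntnnttntttnnttntttnnttnttntttn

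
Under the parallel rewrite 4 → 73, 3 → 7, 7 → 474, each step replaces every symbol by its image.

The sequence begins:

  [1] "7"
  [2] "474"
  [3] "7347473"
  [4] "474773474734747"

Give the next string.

73474734744747734747347477347473474

Applying the rule to each of the 15 symbols of 474773474734747 gives the pieces 73 474 73 474 474 7 73 474 73 474 7 73 474 73 474, which concatenate to the answer.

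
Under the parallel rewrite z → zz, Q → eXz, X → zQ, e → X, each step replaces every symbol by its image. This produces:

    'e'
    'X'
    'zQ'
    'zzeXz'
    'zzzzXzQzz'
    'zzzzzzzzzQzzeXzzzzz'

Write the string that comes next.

Rewriting the 19 symbols of zzzzzzzzzQzzeXzzzzz one by one yields zz zz zz zz zz zz zz zz zz eXz zz zz X zQ zz zz zz zz zz; concatenated:

zzzzzzzzzzzzzzzzzzeXzzzzzXzQzzzzzzzzzz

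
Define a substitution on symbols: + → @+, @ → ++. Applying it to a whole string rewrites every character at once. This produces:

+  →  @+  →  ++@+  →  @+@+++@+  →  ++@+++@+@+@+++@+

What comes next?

@+@+++@+@+@+++@+++@+++@+@+@+++@+

Applying the rule to each of the 16 symbols of ++@+++@+@+@+++@+ gives the pieces @+ @+ ++ @+ @+ @+ ++ @+ ++ @+ ++ @+ @+ @+ ++ @+, which concatenate to the answer.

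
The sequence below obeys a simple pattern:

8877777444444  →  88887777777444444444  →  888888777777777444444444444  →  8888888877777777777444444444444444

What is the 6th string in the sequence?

888888888888777777777777777444444444444444444444

The n-th term is 2n-2 8's then 2n+1 7's then 3n 4's, where the shown terms are n = 2, 3, 4, 5.
Setting n = 7 gives 12, 15, 21 characters in each block.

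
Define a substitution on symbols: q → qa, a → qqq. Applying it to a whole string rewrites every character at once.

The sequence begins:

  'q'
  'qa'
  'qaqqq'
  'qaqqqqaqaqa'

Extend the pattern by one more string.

qaqqqqaqaqaqaqqqqaqqqqaqqq

Rewriting each symbol of qaqqqqaqaqa: q→qa, a→qqq, q→qa, q→qa, q→qa, q→qa, a→qqq, q→qa, a→qqq, q→qa, a→qqq, which concatenates to qa qqq qa qa qa qa qqq qa qqq qa qqq.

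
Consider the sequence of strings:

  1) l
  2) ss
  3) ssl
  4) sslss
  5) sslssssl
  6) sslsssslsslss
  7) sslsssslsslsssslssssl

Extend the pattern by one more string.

sslsssslsslsssslsssslsslsssslsslss

This is a Fibonacci-style word recurrence s(k) = s(k−1)·s(k−2): e.g. ss·l = ssl.
So term 8 is sslsssslsslsssslssssl·sslsssslsslss.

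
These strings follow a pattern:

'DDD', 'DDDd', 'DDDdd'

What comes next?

Each term is the previous one with d appended.
One more step from DDDdd gives the answer.

DDDddd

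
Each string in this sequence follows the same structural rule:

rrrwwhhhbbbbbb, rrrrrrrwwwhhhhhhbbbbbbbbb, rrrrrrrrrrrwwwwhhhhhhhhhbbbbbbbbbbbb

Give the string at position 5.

rrrrrrrrrrrrrrrrrrrwwwwwwhhhhhhhhhhhhhhhbbbbbbbbbbbbbbbbbb

Term n consists of 4n-1 r's, followed by n+1 w's, followed by 3n h's, followed by 3n+3 b's (n = 1, 2, …).
At n = 5 the blocks have lengths 19, 6, 15, 18.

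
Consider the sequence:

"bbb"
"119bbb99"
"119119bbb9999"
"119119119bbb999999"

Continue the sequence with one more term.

Each term wraps the previous one in 119 on the left and 99 on the right.
Applying this once more to 119119119bbb999999:

119119119119bbb99999999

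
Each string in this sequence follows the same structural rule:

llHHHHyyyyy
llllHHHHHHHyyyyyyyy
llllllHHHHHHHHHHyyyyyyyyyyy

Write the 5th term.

Reading off run lengths: l runs 2, 4, 6; H runs 4, 7, 10; y runs 5, 8, 11 — each is linear in n (n = 1, 2, …).
At n = 5 the blocks have lengths 10, 16, 17.

llllllllllHHHHHHHHHHHHHHHHyyyyyyyyyyyyyyyyy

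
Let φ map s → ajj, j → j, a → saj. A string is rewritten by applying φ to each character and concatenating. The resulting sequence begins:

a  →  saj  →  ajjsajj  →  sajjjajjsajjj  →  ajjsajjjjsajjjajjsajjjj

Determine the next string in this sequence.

sajjjajjsajjjjjajjsajjjjsajjjajjsajjjjj

Replace each of the 23 characters of ajjsajjjjsajjjajjsajjjj in place — saj j j ajj saj j j j j ajj saj j j j saj j j ajj saj j j j j — and concatenate.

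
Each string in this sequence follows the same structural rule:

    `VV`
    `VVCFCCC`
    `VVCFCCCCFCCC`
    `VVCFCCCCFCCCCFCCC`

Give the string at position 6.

The strings grow by a fixed suffix CFCCC each time.
From VVCFCCCCFCCCCFCCC, 2 further steps: VVCFCCCCFCCCCFCCC → VVCFCCCCFCCCCFCCCCFCCC → (answer).

VVCFCCCCFCCCCFCCCCFCCCCFCCC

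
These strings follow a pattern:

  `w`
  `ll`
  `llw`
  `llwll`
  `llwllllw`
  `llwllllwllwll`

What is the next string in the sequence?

llwllllwllwllllwllllw

Each term (from the third on) is the previous term followed by the one before it: term 3 = ll·w = llw.
The next term joins llwllllwllwll and llwllllw.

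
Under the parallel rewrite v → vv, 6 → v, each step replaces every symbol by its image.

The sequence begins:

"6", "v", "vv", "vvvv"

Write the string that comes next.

vvvvvvvv

Rewriting each symbol of vvvv: v→vv, v→vv, v→vv, v→vv, which concatenates to vv vv vv vv.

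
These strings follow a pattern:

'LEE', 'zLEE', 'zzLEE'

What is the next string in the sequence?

Every step adds z at the front: s(k+1) = z·s(k).
One more step from zzLEE gives the answer.

zzzLEE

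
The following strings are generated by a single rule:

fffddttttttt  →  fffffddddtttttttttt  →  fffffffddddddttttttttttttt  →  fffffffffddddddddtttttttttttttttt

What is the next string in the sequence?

Reading off run lengths: f runs 3, 5, 7, 9; d runs 2, 4, 6, 8; t runs 7, 10, 13, 16 — each is linear in n, where the shown terms are n = 2, 3, 4, 5.
For the next term, n = 6, so the run lengths are 11, 10, 19.

fffffffffffddddddddddttttttttttttttttttt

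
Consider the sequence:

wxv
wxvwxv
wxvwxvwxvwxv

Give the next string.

Each string is two copies of the previous one concatenated.
Doubling wxvwxvwxvwxv:

wxvwxvwxvwxvwxvwxvwxvwxv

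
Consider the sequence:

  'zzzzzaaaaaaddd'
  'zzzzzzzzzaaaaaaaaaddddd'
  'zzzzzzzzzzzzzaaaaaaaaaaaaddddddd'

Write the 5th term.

zzzzzzzzzzzzzzzzzzzzzaaaaaaaaaaaaaaaaaaddddddddddd

Reading off run lengths: z runs 5, 9, 13; a runs 6, 9, 12; d runs 3, 5, 7 — each is linear in n (n = 1, 2, …).
At n = 5 the blocks have lengths 21, 18, 11.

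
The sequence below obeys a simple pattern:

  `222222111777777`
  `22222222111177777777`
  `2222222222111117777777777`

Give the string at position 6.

2222222222222222111111117777777777777777

Each string has the form 2^{2n} 1^{n} 7^{2n}, where the shown terms are n = 3, 4, 5.
Setting n = 8 gives 16, 8, 16 characters in each block.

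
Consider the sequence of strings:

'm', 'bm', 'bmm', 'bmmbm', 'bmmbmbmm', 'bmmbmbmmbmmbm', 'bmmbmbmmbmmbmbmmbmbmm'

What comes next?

bmmbmbmmbmmbmbmmbmbmmbmmbmbmmbmmbm

This is a Fibonacci-style word recurrence s(k) = s(k−1)·s(k−2): e.g. bm·m = bmm.
So term 8 is bmmbmbmmbmmbmbmmbmbmm·bmmbmbmmbmmbm.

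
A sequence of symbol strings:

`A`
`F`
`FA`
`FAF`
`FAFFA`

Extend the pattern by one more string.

FAFFAFAF

This is a Fibonacci-style word recurrence s(k) = s(k−1)·s(k−2): e.g. F·A = FA.
So term 6 is FAFFA·FAF.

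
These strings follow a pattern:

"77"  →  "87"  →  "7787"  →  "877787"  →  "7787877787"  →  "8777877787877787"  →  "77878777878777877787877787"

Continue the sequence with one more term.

From term 3 onward, concatenate the second-to-last term with the last: 77·87 = 7787, 87·7787 = 877787, …
Continuing: 8777877787877787 · 77878777878777877787877787 gives term 8.

877787778787778777878777878777877787877787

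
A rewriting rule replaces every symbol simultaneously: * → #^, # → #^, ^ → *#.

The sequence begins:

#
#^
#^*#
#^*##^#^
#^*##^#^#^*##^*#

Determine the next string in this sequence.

Rewriting the 16 symbols of #^*##^#^#^*##^*# one by one yields #^ *# #^ #^ #^ *# #^ *# #^ *# #^ #^ #^ *# #^ #^; concatenated:

#^*##^#^#^*##^*##^*##^#^#^*##^#^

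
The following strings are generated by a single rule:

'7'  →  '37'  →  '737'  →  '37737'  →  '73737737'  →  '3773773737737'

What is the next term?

737377373773773737737

This is a Fibonacci-style word recurrence s(k) = s(k−2)·s(k−1): e.g. 7·37 = 737.
The next term joins 73737737 and 3773773737737.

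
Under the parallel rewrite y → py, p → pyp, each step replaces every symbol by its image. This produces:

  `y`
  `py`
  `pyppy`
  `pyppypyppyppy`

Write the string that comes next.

Rewriting the 13 symbols of pyppypyppyppy one by one yields pyp py pyp pyp py pyp py pyp pyp py pyp pyp py; concatenated:

pyppypyppyppypyppypyppyppypyppyppy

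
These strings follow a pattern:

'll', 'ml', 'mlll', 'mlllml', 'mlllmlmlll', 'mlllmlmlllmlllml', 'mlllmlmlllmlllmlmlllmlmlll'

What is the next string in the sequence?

From term 3 onward, concatenate the last term with the second-to-last: ml·ll = mlll, mlll·ml = mlllml, …
So term 8 is mlllmlmlllmlllmlmlllmlmlll·mlllmlmlllmlllml.

mlllmlmlllmlllmlmlllmlmlllmlllmlmlllmlllml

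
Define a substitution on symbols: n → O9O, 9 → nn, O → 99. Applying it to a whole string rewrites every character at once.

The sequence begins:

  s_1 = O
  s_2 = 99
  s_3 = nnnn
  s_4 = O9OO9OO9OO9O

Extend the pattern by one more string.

99nn9999nn9999nn9999nn99

Apply φ to O9OO9OO9OO9O symbol by symbol: O→99, 9→nn, O→99, O→99, 9→nn, O→99, O→99, 9→nn, O→99, O→99, 9→nn, O→99; joined: 99 nn 99 99 nn 99 99 nn 99 99 nn 99.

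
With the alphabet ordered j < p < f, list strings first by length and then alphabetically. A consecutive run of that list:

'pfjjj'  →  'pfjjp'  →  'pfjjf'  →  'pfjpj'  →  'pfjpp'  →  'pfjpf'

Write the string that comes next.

Treat pfjpf as a base-3 numeral over the given alphabet and add one, carrying through any trailing f's.

pfjfj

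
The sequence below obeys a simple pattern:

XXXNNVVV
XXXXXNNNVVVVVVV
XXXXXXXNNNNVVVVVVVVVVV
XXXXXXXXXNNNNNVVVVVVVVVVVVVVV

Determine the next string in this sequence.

Reading off run lengths: X runs 3, 5, 7, 9; N runs 2, 3, 4, 5; V runs 3, 7, 11, 15 — each is linear in n (n = 1, 2, …).
For the next term, n = 5, so the run lengths are 11, 6, 19.

XXXXXXXXXXXNNNNNNVVVVVVVVVVVVVVVVVVV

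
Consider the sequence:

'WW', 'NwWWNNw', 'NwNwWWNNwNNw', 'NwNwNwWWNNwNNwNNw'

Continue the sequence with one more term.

Every step adds Nw to the front and NNw to the end of the previous string.
Applying this once more to NwNwNwWWNNwNNwNNw:

NwNwNwNwWWNNwNNwNNwNNw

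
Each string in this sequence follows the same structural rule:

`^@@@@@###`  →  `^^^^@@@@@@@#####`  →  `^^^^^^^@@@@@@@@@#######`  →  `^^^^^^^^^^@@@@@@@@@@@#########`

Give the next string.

The n-th term is 3n-2 ^'s then 2n+3 @'s then 2n+1 #'s (n = 1, 2, …).
At n = 5 the blocks have lengths 13, 13, 11.

^^^^^^^^^^^^^@@@@@@@@@@@@@###########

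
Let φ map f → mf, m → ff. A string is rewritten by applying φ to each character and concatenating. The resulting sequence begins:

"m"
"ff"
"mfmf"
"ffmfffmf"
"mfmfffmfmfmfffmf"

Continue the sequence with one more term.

ffmfffmfmfmfffmfffmfffmfmfmfffmf

Applying the rule to each of the 16 symbols of mfmfffmfmfmfffmf gives the pieces ff mf ff mf mf mf ff mf ff mf ff mf mf mf ff mf, which concatenate to the answer.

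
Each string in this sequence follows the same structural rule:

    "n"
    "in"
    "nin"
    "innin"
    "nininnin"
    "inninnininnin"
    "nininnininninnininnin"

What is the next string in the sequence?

Each term (from the third on) is the two preceding terms concatenated in order: term 3 = n·in = nin.
So term 8 is inninnininnin·nininnininninnininnin.

inninnininninnininnininninnininnin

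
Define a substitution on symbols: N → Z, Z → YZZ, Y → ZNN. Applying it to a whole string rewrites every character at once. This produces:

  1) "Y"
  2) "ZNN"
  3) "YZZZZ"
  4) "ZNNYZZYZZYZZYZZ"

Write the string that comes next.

YZZZZZNNYZZYZZZNNYZZYZZZNNYZZYZZZNNYZZYZZ

Replace each of the 15 characters of ZNNYZZYZZYZZYZZ in place — YZZ Z Z ZNN YZZ YZZ ZNN YZZ YZZ ZNN YZZ YZZ ZNN YZZ YZZ — and concatenate.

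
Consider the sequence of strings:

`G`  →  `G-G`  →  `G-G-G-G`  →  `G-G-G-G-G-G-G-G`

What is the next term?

s(k+1) = s(k)·-·s(k) — each term doubles the last with '-' between the halves.
One more doubling of G-G-G-G-G-G-G-G gives the answer.

G-G-G-G-G-G-G-G-G-G-G-G-G-G-G-G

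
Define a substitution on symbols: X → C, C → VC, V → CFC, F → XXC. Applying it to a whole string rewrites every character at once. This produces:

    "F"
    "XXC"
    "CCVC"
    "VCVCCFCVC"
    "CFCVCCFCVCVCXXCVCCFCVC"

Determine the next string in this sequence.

Replace each of the 22 characters of CFCVCCFCVCVCXXCVCCFCVC in place — VC XXC VC CFC VC VC XXC VC CFC VC CFC VC C C VC CFC VC VC XXC VC CFC VC — and concatenate.

VCXXCVCCFCVCVCXXCVCCFCVCCFCVCCCVCCFCVCVCXXCVCCFCVC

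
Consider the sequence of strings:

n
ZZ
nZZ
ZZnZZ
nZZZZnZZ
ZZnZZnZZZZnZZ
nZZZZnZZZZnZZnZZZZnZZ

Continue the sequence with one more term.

ZZnZZnZZZZnZZnZZZZnZZZZnZZnZZZZnZZ

From term 3 onward, concatenate the second-to-last term with the last: n·ZZ = nZZ, ZZ·nZZ = ZZnZZ, …
Continuing: ZZnZZnZZZZnZZ · nZZZZnZZZZnZZnZZZZnZZ gives term 8.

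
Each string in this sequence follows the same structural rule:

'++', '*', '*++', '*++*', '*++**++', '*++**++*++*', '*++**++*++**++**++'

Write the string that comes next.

This is a Fibonacci-style word recurrence s(k) = s(k−1)·s(k−2): e.g. *·++ = *++.
So term 8 is *++**++*++**++**++·*++**++*++*.

*++**++*++**++**++*++**++*++*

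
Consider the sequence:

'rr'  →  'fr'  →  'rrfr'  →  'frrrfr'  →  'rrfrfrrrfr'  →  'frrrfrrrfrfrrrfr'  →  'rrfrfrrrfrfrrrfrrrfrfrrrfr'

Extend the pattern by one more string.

Each term (from the third on) is the two preceding terms concatenated in order: term 3 = rr·fr = rrfr.
So term 8 is frrrfrrrfrfrrrfr·rrfrfrrrfrfrrrfrrrfrfrrrfr.

frrrfrrrfrfrrrfrrrfrfrrrfrfrrrfrrrfrfrrrfr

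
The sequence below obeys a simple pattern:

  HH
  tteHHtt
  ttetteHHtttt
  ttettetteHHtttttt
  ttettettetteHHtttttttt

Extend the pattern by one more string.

s(k+1) = tte·s(k)·tt, so each term gains tte as a prefix and tt as a suffix.
So the next term is tte·ttettettetteHHtttttttt·tt.

ttettettettetteHHtttttttttt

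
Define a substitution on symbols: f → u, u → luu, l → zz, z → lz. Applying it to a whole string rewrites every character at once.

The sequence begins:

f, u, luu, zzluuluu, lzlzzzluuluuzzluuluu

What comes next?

Applying the rule to each of the 20 symbols of lzlzzzluuluuzzluuluu gives the pieces zz lz zz lz lz lz zz luu luu zz luu luu lz lz zz luu luu zz luu luu, which concatenate to the answer.

zzlzzzlzlzlzzzluuluuzzluuluulzlzzzluuluuzzluuluu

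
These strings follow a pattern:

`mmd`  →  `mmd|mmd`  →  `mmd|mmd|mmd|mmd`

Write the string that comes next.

Every step duplicates the string with '|' between the halves.
One more doubling of mmd|mmd|mmd|mmd gives the answer.

mmd|mmd|mmd|mmd|mmd|mmd|mmd|mmd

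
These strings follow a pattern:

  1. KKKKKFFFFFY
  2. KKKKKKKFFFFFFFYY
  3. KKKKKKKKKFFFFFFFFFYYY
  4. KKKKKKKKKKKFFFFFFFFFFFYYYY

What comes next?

Term n consists of 2n+1 K's, followed by 2n+1 F's, followed by n-1 Y's, where the shown terms are n = 2, 3, 4, 5.
Setting n = 6 gives 13, 13, 5 characters in each block.

KKKKKKKKKKKKKFFFFFFFFFFFFFYYYYY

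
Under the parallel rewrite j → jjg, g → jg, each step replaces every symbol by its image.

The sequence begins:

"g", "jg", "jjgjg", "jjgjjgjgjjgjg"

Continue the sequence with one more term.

Rewriting the 13 symbols of jjgjjgjgjjgjg one by one yields jjg jjg jg jjg jjg jg jjg jg jjg jjg jg jjg jg; concatenated:

jjgjjgjgjjgjjgjgjjgjgjjgjjgjgjjgjg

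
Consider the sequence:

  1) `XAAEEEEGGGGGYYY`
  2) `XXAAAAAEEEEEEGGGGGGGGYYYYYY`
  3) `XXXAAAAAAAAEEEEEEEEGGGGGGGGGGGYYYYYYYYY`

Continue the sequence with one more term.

XXXXAAAAAAAAAAAEEEEEEEEEEGGGGGGGGGGGGGGYYYYYYYYYYYY

Term n consists of n X's, followed by 3n-1 A's, followed by 2n+2 E's, followed by 3n+2 G's, followed by 3n Y's (n = 1, 2, …).
For the next term, n = 4, so the run lengths are 4, 11, 10, 14, 12.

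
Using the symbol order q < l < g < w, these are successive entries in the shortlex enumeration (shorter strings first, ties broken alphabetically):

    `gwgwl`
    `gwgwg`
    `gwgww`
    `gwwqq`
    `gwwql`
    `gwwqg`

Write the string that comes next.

Treat gwwqg as a base-4 numeral over the given alphabet and add one, carrying through any trailing w's.

gwwqw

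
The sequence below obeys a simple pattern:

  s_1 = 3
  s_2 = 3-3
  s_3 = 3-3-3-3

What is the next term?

Every step duplicates the string with '-' between the halves.
Doubling 3-3-3-3 with '-' between the halves:

3-3-3-3-3-3-3-3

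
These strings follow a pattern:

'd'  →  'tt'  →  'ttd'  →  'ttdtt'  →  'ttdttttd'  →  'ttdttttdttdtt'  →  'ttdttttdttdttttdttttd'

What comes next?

ttdttttdttdttttdttttdttdttttdttdtt

Each term (from the third on) is the previous term followed by the one before it: term 3 = tt·d = ttd.
So term 8 is ttdttttdttdttttdttttd·ttdttttdttdtt.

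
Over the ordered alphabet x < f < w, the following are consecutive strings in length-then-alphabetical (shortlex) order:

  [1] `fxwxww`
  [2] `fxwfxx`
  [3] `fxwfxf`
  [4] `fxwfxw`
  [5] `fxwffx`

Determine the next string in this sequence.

fxwfff

Treat fxwffx as a base-3 numeral over the given alphabet and add one, carrying through any trailing w's.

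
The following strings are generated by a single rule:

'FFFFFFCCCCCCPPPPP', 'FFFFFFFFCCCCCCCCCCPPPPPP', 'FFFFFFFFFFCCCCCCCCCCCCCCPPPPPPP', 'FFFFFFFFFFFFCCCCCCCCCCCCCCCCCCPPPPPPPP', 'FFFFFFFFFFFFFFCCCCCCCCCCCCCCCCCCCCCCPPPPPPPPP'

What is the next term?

Each string has the form F^{2n+2} C^{4n-2} P^{n+3}, where the shown terms are n = 2, 3, 4, 5, 6.
Setting n = 7 gives 16, 26, 10 characters in each block.

FFFFFFFFFFFFFFFFCCCCCCCCCCCCCCCCCCCCCCCCCCPPPPPPPPPP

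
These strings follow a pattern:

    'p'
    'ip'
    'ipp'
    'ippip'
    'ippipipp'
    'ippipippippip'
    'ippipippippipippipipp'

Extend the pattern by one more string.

From term 3 onward, concatenate the last term with the second-to-last: ip·p = ipp, ipp·ip = ippip, …
The next term joins ippipippippipippipipp and ippipippippip.

ippipippippipippipippippipippippip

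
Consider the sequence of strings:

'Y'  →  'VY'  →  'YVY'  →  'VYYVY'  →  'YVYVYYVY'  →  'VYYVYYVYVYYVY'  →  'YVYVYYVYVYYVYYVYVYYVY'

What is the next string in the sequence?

Each term (from the third on) is the two preceding terms concatenated in order: term 3 = Y·VY = YVY.
The next term joins VYYVYYVYVYYVY and YVYVYYVYVYYVYYVYVYYVY.

VYYVYYVYVYYVYYVYVYYVYVYYVYYVYVYYVY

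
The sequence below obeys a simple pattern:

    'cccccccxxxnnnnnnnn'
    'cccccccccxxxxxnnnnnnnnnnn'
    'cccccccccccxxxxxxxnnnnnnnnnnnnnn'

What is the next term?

cccccccccccccxxxxxxxxxnnnnnnnnnnnnnnnnn

The n-th term is 2n+3 c's then 2n-1 x's then 3n+2 n's, where the shown terms are n = 2, 3, 4.
At n = 5 the blocks have lengths 13, 9, 17.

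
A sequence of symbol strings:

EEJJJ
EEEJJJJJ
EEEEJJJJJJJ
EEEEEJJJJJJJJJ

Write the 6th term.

EEEEEEEJJJJJJJJJJJJJ

Term n consists of n E's, followed by 2n-1 J's, where the shown terms are n = 2, 3, 4, 5.
For term 6, n = 7, so the run lengths are 7, 13.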